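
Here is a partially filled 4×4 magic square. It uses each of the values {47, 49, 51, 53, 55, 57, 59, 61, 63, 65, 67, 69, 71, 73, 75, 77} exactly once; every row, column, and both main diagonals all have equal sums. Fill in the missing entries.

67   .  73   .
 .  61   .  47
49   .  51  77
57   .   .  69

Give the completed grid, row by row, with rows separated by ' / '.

67 53 73 55 / 75 61 65 47 / 49 71 51 77 / 57 63 59 69

The 16 entries sum to 992, so each line sums to 992/4 = 248.
Row 3: 49 + 51 + 77 + ? = 248, so (3,2) = 71.
From column 1, 248 − (67 + 49 + 57) gives (2,1) = 75.
Using column 4: 47 + 77 + 69 + ? → (1,4) = 248 − 193 = 55.
Anti-diagonal needs 248; the known cells sum to 183, so (2,3) = 65.
Row 1: 67 + 73 + 55 + ? = 248, so (1,2) = 53.
Column 2: 53 + 61 + 71 + ? = 248, so (4,2) = 63.
Column 3 must total 248; the given cells sum to 189, so (4,3) = 59.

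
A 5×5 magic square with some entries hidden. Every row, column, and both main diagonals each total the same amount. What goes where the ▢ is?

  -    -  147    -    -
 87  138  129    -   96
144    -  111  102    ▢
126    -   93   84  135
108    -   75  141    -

78

Column 3 is complete and sums to 555; that is the magic constant.
The remaining cell in row 2 is (2,4) = 555 − 450 = 105.
From row 4, 555 − (126 + 93 + 84 + 135) gives (4,2) = 117.
Column 1 must total 555; the given cells sum to 465, so (1,1) = 90.
From column 4, 555 − (105 + 102 + 84 + 141) gives (1,4) = 123.
Main diagonal needs 555; the known cells sum to 423, so (5,5) = 132.
The remaining cell in anti-diagonal is (1,5) = 555 − 441 = 114.
From row 1, 555 − (90 + 147 + 123 + 114) gives (1,2) = 81.
From row 5, 555 − (108 + 75 + 141 + 132) gives (5,2) = 99.
Column 2 must total 555; the given cells sum to 435, so (3,2) = 120.
Column 5 needs 555; the known cells sum to 477, so (3,5) = 78.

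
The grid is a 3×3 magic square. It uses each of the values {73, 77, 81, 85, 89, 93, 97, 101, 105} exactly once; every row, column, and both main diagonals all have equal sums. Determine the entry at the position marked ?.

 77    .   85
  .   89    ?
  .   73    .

The 9 entries sum to 801, so each line sums to 801/3 = 267.
From row 1, 267 − (77 + 85) gives (1,2) = 105.
Using main diagonal: 77 + 89 + ? → (3,3) = 267 − 166 = 101.
Anti-diagonal must total 267; the given cells sum to 174, so (3,1) = 93.
Column 1 needs 267; the known cells sum to 170, so (2,1) = 97.
Column 3 must total 267; the given cells sum to 186, so (2,3) = 81.

81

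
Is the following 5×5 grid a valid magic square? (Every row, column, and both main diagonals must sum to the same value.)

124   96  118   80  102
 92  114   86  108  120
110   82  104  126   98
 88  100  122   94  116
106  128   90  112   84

Row 1: 124 + 96 + 118 + 80 + 102 = 520.
Row 2: 92 + 114 + 86 + 108 + 120 = 520.
Row 3: 110 + 82 + 104 + 126 + 98 = 520.
Row 4: 88 + 100 + 122 + 94 + 116 = 520.
Row 5: 106 + 128 + 90 + 112 + 84 = 520.
Column 1: 124 + 92 + 110 + 88 + 106 = 520.
Column 2: 96 + 114 + 82 + 100 + 128 = 520.
Column 3: 118 + 86 + 104 + 122 + 90 = 520.
Column 4: 80 + 108 + 126 + 94 + 112 = 520.
Column 5: 102 + 120 + 98 + 116 + 84 = 520.
Main diagonal: 124 + 114 + 104 + 94 + 84 = 520.
Anti-diagonal: 102 + 108 + 104 + 100 + 106 = 520.
All lines sum to 520.

Yes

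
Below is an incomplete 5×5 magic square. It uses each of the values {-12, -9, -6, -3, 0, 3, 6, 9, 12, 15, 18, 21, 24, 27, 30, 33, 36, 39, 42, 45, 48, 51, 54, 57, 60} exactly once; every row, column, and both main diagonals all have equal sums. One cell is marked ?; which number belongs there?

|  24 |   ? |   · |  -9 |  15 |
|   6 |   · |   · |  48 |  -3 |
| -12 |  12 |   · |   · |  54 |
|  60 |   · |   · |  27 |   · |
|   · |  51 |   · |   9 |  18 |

The 25 entries sum to 600, so each line sums to 600/5 = 120.
From column 1, 120 − (24 + 6 + (-12) + 60) gives (5,1) = 42.
Column 4: -9 + 48 + 27 + 9 + ? = 120, so (3,4) = 45.
Column 5 must total 120; the given cells sum to 84, so (4,5) = 36.
Row 3: -12 + 12 + 45 + 54 + ? = 120, so (3,3) = 21.
Row 5: 42 + 51 + 9 + 18 + ? = 120, so (5,3) = 0.
Main diagonal: 24 + 21 + 27 + 18 + ? = 120, so (2,2) = 30.
The remaining cell in anti-diagonal is (4,2) = 120 − 126 = -6.
From row 2, 120 − (6 + 30 + 48 + (-3)) gives (2,3) = 39.
Using row 4: 60 + (-6) + 27 + 36 + ? → (4,3) = 120 − 117 = 3.
The remaining cell in column 2 is (1,2) = 120 − 87 = 33.

33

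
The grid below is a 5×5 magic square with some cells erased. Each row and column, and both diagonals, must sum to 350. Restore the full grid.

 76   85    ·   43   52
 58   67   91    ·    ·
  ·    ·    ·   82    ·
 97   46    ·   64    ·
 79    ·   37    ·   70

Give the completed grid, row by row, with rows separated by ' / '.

The remaining cell in row 1 is (1,3) = 350 − 256 = 94.
Column 1: 76 + 58 + 97 + 79 + ? = 350, so (3,1) = 40.
From main diagonal, 350 − (76 + 67 + 64 + 70) gives (3,3) = 73.
Anti-diagonal must total 350; the given cells sum to 250, so (2,4) = 100.
From row 2, 350 − (58 + 67 + 91 + 100) gives (2,5) = 34.
Column 3 needs 350; the known cells sum to 295, so (4,3) = 55.
Column 4: 43 + 100 + 82 + 64 + ? = 350, so (5,4) = 61.
From row 4, 350 − (97 + 46 + 55 + 64) gives (4,5) = 88.
Row 5 must total 350; the given cells sum to 247, so (5,2) = 103.
Column 2 must total 350; the given cells sum to 301, so (3,2) = 49.
The remaining cell in column 5 is (3,5) = 350 − 244 = 106.

76 85 94 43 52 / 58 67 91 100 34 / 40 49 73 82 106 / 97 46 55 64 88 / 79 103 37 61 70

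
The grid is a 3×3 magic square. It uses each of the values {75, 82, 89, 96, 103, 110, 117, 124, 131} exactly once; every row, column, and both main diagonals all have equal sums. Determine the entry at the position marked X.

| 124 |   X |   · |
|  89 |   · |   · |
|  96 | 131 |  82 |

The 9 entries sum to 927, so each line sums to 927/3 = 309.
Main diagonal needs 309; the known cells sum to 206, so (2,2) = 103.
From anti-diagonal, 309 − (103 + 96) gives (1,3) = 110.
The remaining cell in row 1 is (1,2) = 309 − 234 = 75.

75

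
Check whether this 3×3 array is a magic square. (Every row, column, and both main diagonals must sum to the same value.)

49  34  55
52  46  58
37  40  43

No — main diagonal sums to 138 but column 3 sums to 156.

Row 1: 49 + 34 + 55 = 138.
Row 2: 52 + 46 + 58 = 156.
Row 3: 37 + 40 + 43 = 120.
Column 1: 49 + 52 + 37 = 138.
Column 2: 34 + 46 + 40 = 120.
Column 3: 55 + 58 + 43 = 156.
Main diagonal: 49 + 46 + 43 = 138.
Anti-diagonal: 55 + 46 + 37 = 138.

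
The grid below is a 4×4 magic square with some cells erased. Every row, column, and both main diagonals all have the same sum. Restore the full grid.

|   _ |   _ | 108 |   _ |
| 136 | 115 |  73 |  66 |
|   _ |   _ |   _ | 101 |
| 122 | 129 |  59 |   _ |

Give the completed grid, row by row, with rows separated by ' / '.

Row 2 is already complete: 136 + 115 + 73 + 66 = 390, so that is the magic constant.
Row 4 needs 390; the known cells sum to 310, so (4,4) = 80.
Column 3: 108 + 73 + 59 + ? = 390, so (3,3) = 150.
Column 4: 66 + 101 + 80 + ? = 390, so (1,4) = 143.
Using main diagonal: 115 + 150 + 80 + ? → (1,1) = 390 − 345 = 45.
The remaining cell in anti-diagonal is (3,2) = 390 − 338 = 52.
From row 1, 390 − (45 + 108 + 143) gives (1,2) = 94.
Row 3 must total 390; the given cells sum to 303, so (3,1) = 87.

45 94 108 143 / 136 115 73 66 / 87 52 150 101 / 122 129 59 80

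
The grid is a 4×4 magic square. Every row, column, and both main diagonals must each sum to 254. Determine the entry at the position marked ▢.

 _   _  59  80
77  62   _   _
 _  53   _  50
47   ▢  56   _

The remaining cell in anti-diagonal is (2,3) = 254 − 180 = 74.
Row 2: 77 + 62 + 74 + ? = 254, so (2,4) = 41.
Column 3 needs 254; the known cells sum to 189, so (3,3) = 65.
Column 4 needs 254; the known cells sum to 171, so (4,4) = 83.
Using main diagonal: 62 + 65 + 83 + ? → (1,1) = 254 − 210 = 44.
From row 1, 254 − (44 + 59 + 80) gives (1,2) = 71.
Row 3: 53 + 65 + 50 + ? = 254, so (3,1) = 86.
Row 4 must total 254; the given cells sum to 186, so (4,2) = 68.

68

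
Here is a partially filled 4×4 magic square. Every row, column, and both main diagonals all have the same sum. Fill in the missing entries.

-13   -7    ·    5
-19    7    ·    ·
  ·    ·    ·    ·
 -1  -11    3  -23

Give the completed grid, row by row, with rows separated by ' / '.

Row 4 is already complete: -1 + -11 + 3 + -23 = -32, so that is the magic constant.
From row 1, -32 − (-13 + (-7) + 5) gives (1,3) = -17.
Column 1 must total -32; the given cells sum to -33, so (3,1) = 1.
Column 2 must total -32; the given cells sum to -11, so (3,2) = -21.
From main diagonal, -32 − (-13 + 7 + (-23)) gives (3,3) = -3.
Anti-diagonal must total -32; the given cells sum to -17, so (2,3) = -15.
From row 2, -32 − (-19 + 7 + (-15)) gives (2,4) = -5.
Using row 3: 1 + (-21) + (-3) + ? → (3,4) = -32 − (-23) = -9.

-13 -7 -17 5 / -19 7 -15 -5 / 1 -21 -3 -9 / -1 -11 3 -23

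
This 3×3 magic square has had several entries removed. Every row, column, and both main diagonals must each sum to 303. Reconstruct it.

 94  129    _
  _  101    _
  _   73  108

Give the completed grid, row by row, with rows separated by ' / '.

Using row 1: 94 + 129 + ? → (1,3) = 303 − 223 = 80.
Using row 3: 73 + 108 + ? → (3,1) = 303 − 181 = 122.
The remaining cell in column 1 is (2,1) = 303 − 216 = 87.
Column 3 must total 303; the given cells sum to 188, so (2,3) = 115.

94 129 80 / 87 101 115 / 122 73 108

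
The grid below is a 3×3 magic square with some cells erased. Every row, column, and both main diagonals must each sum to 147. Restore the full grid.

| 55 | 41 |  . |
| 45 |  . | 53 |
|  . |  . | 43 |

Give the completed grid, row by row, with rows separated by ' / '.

Row 1: 55 + 41 + ? = 147, so (1,3) = 51.
Row 2 needs 147; the known cells sum to 98, so (2,2) = 49.
From column 1, 147 − (55 + 45) gives (3,1) = 47.
From column 2, 147 − (41 + 49) gives (3,2) = 57.

55 41 51 / 45 49 53 / 47 57 43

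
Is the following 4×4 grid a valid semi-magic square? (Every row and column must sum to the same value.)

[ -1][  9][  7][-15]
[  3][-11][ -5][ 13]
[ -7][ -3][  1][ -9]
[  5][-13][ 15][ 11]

Row 1: -1 + 9 + 7 + (-15) = 0.
Row 2: 3 + (-11) + (-5) + 13 = 0.
Row 3: -7 + (-3) + 1 + (-9) = -18.
Row 4: 5 + (-13) + 15 + 11 = 18.
Column 1: -1 + 3 + (-7) + 5 = 0.
Column 2: 9 + (-11) + (-3) + (-13) = -18.
Column 3: 7 + (-5) + 1 + 15 = 18.
Column 4: -15 + 13 + (-9) + 11 = 0.

No — column 4 sums to 0 but column 3 sums to 18.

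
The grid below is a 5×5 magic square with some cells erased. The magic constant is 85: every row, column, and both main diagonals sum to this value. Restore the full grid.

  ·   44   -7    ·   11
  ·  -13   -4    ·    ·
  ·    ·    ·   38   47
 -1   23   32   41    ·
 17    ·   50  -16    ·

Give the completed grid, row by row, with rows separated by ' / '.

35 44 -7 2 11 / 53 -13 -4 20 29 / -19 5 14 38 47 / -1 23 32 41 -10 / 17 26 50 -16 8

Row 4 needs 85; the known cells sum to 95, so (4,5) = -10.
From column 3, 85 − (-7 + (-4) + 32 + 50) gives (3,3) = 14.
The remaining cell in anti-diagonal is (2,4) = 85 − 65 = 20.
Column 4 needs 85; the known cells sum to 83, so (1,4) = 2.
Row 1: 44 + (-7) + 2 + 11 + ? = 85, so (1,1) = 35.
Main diagonal needs 85; the known cells sum to 77, so (5,5) = 8.
From row 5, 85 − (17 + 50 + (-16) + 8) gives (5,2) = 26.
Column 2: 44 + (-13) + 23 + 26 + ? = 85, so (3,2) = 5.
Column 5: 11 + 47 + (-10) + 8 + ? = 85, so (2,5) = 29.
Row 2 needs 85; the known cells sum to 32, so (2,1) = 53.
Row 3: 5 + 14 + 38 + 47 + ? = 85, so (3,1) = -19.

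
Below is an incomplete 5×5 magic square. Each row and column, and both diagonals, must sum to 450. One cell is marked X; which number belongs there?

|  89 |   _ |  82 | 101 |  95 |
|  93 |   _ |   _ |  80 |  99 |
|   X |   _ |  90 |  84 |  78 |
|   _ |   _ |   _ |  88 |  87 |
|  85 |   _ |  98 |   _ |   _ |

Row 1 must total 450; the given cells sum to 367, so (1,2) = 83.
From column 4, 450 − (101 + 80 + 84 + 88) gives (5,4) = 97.
From column 5, 450 − (95 + 99 + 78 + 87) gives (5,5) = 91.
From main diagonal, 450 − (89 + 90 + 88 + 91) gives (2,2) = 92.
Anti-diagonal needs 450; the known cells sum to 350, so (4,2) = 100.
Row 2 needs 450; the known cells sum to 364, so (2,3) = 86.
Row 5 must total 450; the given cells sum to 371, so (5,2) = 79.
From column 2, 450 − (83 + 92 + 100 + 79) gives (3,2) = 96.
Column 3: 82 + 86 + 90 + 98 + ? = 450, so (4,3) = 94.
Row 3: 96 + 90 + 84 + 78 + ? = 450, so (3,1) = 102.

102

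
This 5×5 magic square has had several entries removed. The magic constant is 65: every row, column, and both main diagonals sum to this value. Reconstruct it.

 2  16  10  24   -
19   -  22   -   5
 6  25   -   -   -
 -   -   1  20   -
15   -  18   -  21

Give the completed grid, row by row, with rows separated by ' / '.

2 16 10 24 13 / 19 8 22 11 5 / 6 25 14 3 17 / 23 12 1 20 9 / 15 4 18 7 21

Row 1: 2 + 16 + 10 + 24 + ? = 65, so (1,5) = 13.
The remaining cell in column 1 is (4,1) = 65 − 42 = 23.
From column 3, 65 − (10 + 22 + 1 + 18) gives (3,3) = 14.
From main diagonal, 65 − (2 + 14 + 20 + 21) gives (2,2) = 8.
Row 2: 19 + 8 + 22 + 5 + ? = 65, so (2,4) = 11.
Using anti-diagonal: 13 + 11 + 14 + 15 + ? → (4,2) = 65 − 53 = 12.
The remaining cell in row 4 is (4,5) = 65 − 56 = 9.
The remaining cell in column 2 is (5,2) = 65 − 61 = 4.
Column 5 must total 65; the given cells sum to 48, so (3,5) = 17.
Row 3: 6 + 25 + 14 + 17 + ? = 65, so (3,4) = 3.
From row 5, 65 − (15 + 4 + 18 + 21) gives (5,4) = 7.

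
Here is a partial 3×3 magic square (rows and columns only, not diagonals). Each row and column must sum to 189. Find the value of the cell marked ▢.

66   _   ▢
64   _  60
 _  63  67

From row 2, 189 − (64 + 60) gives (2,2) = 65.
Row 3 must total 189; the given cells sum to 130, so (3,1) = 59.
Column 2 must total 189; the given cells sum to 128, so (1,2) = 61.
The remaining cell in column 3 is (1,3) = 189 − 127 = 62.

62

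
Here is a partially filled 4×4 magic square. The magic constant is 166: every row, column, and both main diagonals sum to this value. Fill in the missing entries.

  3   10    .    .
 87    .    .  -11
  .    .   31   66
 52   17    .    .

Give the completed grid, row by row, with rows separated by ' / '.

3 10 80 73 / 87 94 -4 -11 / 24 45 31 66 / 52 17 59 38

Using column 1: 3 + 87 + 52 + ? → (3,1) = 166 − 142 = 24.
Row 3 needs 166; the known cells sum to 121, so (3,2) = 45.
From column 2, 166 − (10 + 45 + 17) gives (2,2) = 94.
From main diagonal, 166 − (3 + 94 + 31) gives (4,4) = 38.
Using row 2: 87 + 94 + (-11) + ? → (2,3) = 166 − 170 = -4.
Row 4 needs 166; the known cells sum to 107, so (4,3) = 59.
From column 3, 166 − (-4 + 31 + 59) gives (1,3) = 80.
Using column 4: -11 + 66 + 38 + ? → (1,4) = 166 − 93 = 73.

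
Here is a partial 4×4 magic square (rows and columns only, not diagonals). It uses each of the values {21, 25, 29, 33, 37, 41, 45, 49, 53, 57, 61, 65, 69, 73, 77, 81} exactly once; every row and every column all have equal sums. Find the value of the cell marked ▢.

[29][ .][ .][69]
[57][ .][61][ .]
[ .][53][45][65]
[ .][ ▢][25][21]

81

The 16 entries sum to 816, so each line sums to 816/4 = 204.
Using row 3: 53 + 45 + 65 + ? → (3,1) = 204 − 163 = 41.
Column 1: 29 + 57 + 41 + ? = 204, so (4,1) = 77.
Column 3: 61 + 45 + 25 + ? = 204, so (1,3) = 73.
Column 4 must total 204; the given cells sum to 155, so (2,4) = 49.
Row 1 must total 204; the given cells sum to 171, so (1,2) = 33.
Row 2 must total 204; the given cells sum to 167, so (2,2) = 37.
Row 4 needs 204; the known cells sum to 123, so (4,2) = 81.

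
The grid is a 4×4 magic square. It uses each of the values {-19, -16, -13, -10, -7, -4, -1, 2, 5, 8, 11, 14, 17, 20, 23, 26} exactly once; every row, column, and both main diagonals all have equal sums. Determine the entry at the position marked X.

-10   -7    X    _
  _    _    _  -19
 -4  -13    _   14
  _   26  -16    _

The 16 entries sum to 56, so each line sums to 56/4 = 14.
Row 3: -4 + (-13) + 14 + ? = 14, so (3,3) = 17.
From column 2, 14 − (-7 + (-13) + 26) gives (2,2) = 8.
Main diagonal needs 14; the known cells sum to 15, so (4,4) = -1.
The remaining cell in row 4 is (4,1) = 14 − 9 = 5.
Column 1 must total 14; the given cells sum to -9, so (2,1) = 23.
Column 4 needs 14; the known cells sum to -6, so (1,4) = 20.
Anti-diagonal must total 14; the given cells sum to 12, so (2,3) = 2.
Row 1 must total 14; the given cells sum to 3, so (1,3) = 11.

11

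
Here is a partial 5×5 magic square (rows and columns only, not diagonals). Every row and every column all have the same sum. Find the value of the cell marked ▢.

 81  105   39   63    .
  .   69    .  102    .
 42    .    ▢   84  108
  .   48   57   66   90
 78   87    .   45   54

75

Column 4 is complete and sums to 360; that is the magic constant.
Row 1 needs 360; the known cells sum to 288, so (1,5) = 72.
Row 4: 48 + 57 + 66 + 90 + ? = 360, so (4,1) = 99.
The remaining cell in row 5 is (5,3) = 360 − 264 = 96.
Column 1 needs 360; the known cells sum to 300, so (2,1) = 60.
Using column 2: 105 + 69 + 48 + 87 + ? → (3,2) = 360 − 309 = 51.
The remaining cell in column 5 is (2,5) = 360 − 324 = 36.
Using row 2: 60 + 69 + 102 + 36 + ? → (2,3) = 360 − 267 = 93.
Using row 3: 42 + 51 + 84 + 108 + ? → (3,3) = 360 − 285 = 75.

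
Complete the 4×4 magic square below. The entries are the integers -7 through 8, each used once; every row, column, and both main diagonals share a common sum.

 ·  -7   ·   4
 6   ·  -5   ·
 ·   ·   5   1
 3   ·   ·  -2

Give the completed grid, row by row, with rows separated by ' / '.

-3 -7 8 4 / 6 2 -5 -1 / -4 0 5 1 / 3 7 -6 -2

The entries are -7 through 8, which sum to 8, so each line sums to 8/4 = 2.
From column 4, 2 − (4 + 1 + (-2)) gives (2,4) = -1.
Anti-diagonal: 4 + (-5) + 3 + ? = 2, so (3,2) = 0.
Row 2: 6 + (-5) + (-1) + ? = 2, so (2,2) = 2.
Using row 3: 0 + 5 + 1 + ? → (3,1) = 2 − 6 = -4.
From column 1, 2 − (6 + (-4) + 3) gives (1,1) = -3.
Column 2: -7 + 2 + 0 + ? = 2, so (4,2) = 7.
Row 1 needs 2; the known cells sum to -6, so (1,3) = 8.
From row 4, 2 − (3 + 7 + (-2)) gives (4,3) = -6.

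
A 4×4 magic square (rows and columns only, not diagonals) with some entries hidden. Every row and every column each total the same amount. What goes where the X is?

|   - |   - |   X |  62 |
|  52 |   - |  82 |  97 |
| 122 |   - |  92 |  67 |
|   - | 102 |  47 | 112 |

117

Column 4 is complete and sums to 338; that is the magic constant.
Row 2 must total 338; the given cells sum to 231, so (2,2) = 107.
Row 3 must total 338; the given cells sum to 281, so (3,2) = 57.
From row 4, 338 − (102 + 47 + 112) gives (4,1) = 77.
Using column 1: 52 + 122 + 77 + ? → (1,1) = 338 − 251 = 87.
Using column 2: 107 + 57 + 102 + ? → (1,2) = 338 − 266 = 72.
Column 3: 82 + 92 + 47 + ? = 338, so (1,3) = 117.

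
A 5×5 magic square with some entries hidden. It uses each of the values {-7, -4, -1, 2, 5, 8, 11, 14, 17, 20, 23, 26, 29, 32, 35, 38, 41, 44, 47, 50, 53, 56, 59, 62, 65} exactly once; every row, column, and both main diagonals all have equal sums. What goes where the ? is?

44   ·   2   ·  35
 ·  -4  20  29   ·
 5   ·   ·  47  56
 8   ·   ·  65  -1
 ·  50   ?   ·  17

59

The 25 entries sum to 725, so each line sums to 725/5 = 145.
From column 5, 145 − (35 + 56 + (-1) + 17) gives (2,5) = 38.
Using main diagonal: 44 + (-4) + 65 + 17 + ? → (3,3) = 145 − 122 = 23.
From row 2, 145 − (-4 + 20 + 29 + 38) gives (2,1) = 62.
Row 3 must total 145; the given cells sum to 131, so (3,2) = 14.
Column 1 needs 145; the known cells sum to 119, so (5,1) = 26.
Anti-diagonal: 35 + 29 + 23 + 26 + ? = 145, so (4,2) = 32.
The remaining cell in row 4 is (4,3) = 145 − 104 = 41.
Column 2 needs 145; the known cells sum to 92, so (1,2) = 53.
Column 3 needs 145; the known cells sum to 86, so (5,3) = 59.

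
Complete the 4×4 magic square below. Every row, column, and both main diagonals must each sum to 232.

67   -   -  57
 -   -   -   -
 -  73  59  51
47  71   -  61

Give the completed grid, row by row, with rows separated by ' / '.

67 43 65 57 / 69 45 55 63 / 49 73 59 51 / 47 71 53 61

Row 3: 73 + 59 + 51 + ? = 232, so (3,1) = 49.
Using row 4: 47 + 71 + 61 + ? → (4,3) = 232 − 179 = 53.
Column 1 needs 232; the known cells sum to 163, so (2,1) = 69.
Column 4: 57 + 51 + 61 + ? = 232, so (2,4) = 63.
From main diagonal, 232 − (67 + 59 + 61) gives (2,2) = 45.
Using anti-diagonal: 57 + 73 + 47 + ? → (2,3) = 232 − 177 = 55.
Using column 2: 45 + 73 + 71 + ? → (1,2) = 232 − 189 = 43.
From column 3, 232 − (55 + 59 + 53) gives (1,3) = 65.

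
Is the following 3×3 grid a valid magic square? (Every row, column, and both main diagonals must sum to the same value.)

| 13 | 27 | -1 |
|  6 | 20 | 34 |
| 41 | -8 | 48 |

No — main diagonal sums to 81 but column 2 sums to 39.

Row 1: 13 + 27 + (-1) = 39.
Row 2: 6 + 20 + 34 = 60.
Row 3: 41 + (-8) + 48 = 81.
Column 1: 13 + 6 + 41 = 60.
Column 2: 27 + 20 + (-8) = 39.
Column 3: -1 + 34 + 48 = 81.
Main diagonal: 13 + 20 + 48 = 81.
Anti-diagonal: -1 + 20 + 41 = 60.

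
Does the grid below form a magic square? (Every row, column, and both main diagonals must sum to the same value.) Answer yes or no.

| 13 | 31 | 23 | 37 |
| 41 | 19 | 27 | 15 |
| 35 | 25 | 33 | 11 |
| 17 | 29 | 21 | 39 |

No — column 2 sums to 104 but row 2 sums to 102.

Row 1: 13 + 31 + 23 + 37 = 104.
Row 2: 41 + 19 + 27 + 15 = 102.
Row 3: 35 + 25 + 33 + 11 = 104.
Row 4: 17 + 29 + 21 + 39 = 106.
Column 1: 13 + 41 + 35 + 17 = 106.
Column 2: 31 + 19 + 25 + 29 = 104.
Column 3: 23 + 27 + 33 + 21 = 104.
Column 4: 37 + 15 + 11 + 39 = 102.
Main diagonal: 13 + 19 + 33 + 39 = 104.
Anti-diagonal: 37 + 27 + 25 + 17 = 106.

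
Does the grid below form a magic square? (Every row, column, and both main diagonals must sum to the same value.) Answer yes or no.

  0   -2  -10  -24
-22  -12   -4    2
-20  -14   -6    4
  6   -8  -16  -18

Yes

Row 1: 0 + (-2) + (-10) + (-24) = -36.
Row 2: -22 + (-12) + (-4) + 2 = -36.
Row 3: -20 + (-14) + (-6) + 4 = -36.
Row 4: 6 + (-8) + (-16) + (-18) = -36.
Column 1: 0 + (-22) + (-20) + 6 = -36.
Column 2: -2 + (-12) + (-14) + (-8) = -36.
Column 3: -10 + (-4) + (-6) + (-16) = -36.
Column 4: -24 + 2 + 4 + (-18) = -36.
Main diagonal: 0 + (-12) + (-6) + (-18) = -36.
Anti-diagonal: -24 + (-4) + (-14) + 6 = -36.
All lines sum to -36.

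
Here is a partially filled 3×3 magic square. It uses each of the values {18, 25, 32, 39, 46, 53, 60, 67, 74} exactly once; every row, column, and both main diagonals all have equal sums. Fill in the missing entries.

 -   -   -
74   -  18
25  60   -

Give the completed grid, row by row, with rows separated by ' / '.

The 9 entries sum to 414, so each line sums to 414/3 = 138.
Row 2 needs 138; the known cells sum to 92, so (2,2) = 46.
The remaining cell in row 3 is (3,3) = 138 − 85 = 53.
From column 1, 138 − (74 + 25) gives (1,1) = 39.
From column 2, 138 − (46 + 60) gives (1,2) = 32.
Using column 3: 18 + 53 + ? → (1,3) = 138 − 71 = 67.

39 32 67 / 74 46 18 / 25 60 53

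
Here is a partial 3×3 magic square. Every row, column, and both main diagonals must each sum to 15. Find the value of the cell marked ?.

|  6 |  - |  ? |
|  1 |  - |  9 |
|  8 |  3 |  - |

Using row 2: 1 + 9 + ? → (2,2) = 15 − 10 = 5.
Row 3: 8 + 3 + ? = 15, so (3,3) = 4.
The remaining cell in column 2 is (1,2) = 15 − 8 = 7.
Using column 3: 9 + 4 + ? → (1,3) = 15 − 13 = 2.

2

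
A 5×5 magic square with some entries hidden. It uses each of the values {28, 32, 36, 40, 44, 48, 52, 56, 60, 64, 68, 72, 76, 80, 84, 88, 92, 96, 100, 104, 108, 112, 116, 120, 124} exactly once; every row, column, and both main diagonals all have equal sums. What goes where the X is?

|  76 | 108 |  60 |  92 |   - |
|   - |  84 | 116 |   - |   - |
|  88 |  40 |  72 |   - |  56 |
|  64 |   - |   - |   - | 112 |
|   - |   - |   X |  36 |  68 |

104

The 25 entries sum to 1900, so each line sums to 1900/5 = 380.
The remaining cell in row 1 is (1,5) = 380 − 336 = 44.
Row 3 must total 380; the given cells sum to 256, so (3,4) = 124.
From column 5, 380 − (44 + 56 + 112 + 68) gives (2,5) = 100.
Using main diagonal: 76 + 84 + 72 + 68 + ? → (4,4) = 380 − 300 = 80.
The remaining cell in column 4 is (2,4) = 380 − 332 = 48.
The remaining cell in row 2 is (2,1) = 380 − 348 = 32.
From column 1, 380 − (76 + 32 + 88 + 64) gives (5,1) = 120.
Using anti-diagonal: 44 + 48 + 72 + 120 + ? → (4,2) = 380 − 284 = 96.
From row 4, 380 − (64 + 96 + 80 + 112) gives (4,3) = 28.
Column 2 must total 380; the given cells sum to 328, so (5,2) = 52.
Column 3 must total 380; the given cells sum to 276, so (5,3) = 104.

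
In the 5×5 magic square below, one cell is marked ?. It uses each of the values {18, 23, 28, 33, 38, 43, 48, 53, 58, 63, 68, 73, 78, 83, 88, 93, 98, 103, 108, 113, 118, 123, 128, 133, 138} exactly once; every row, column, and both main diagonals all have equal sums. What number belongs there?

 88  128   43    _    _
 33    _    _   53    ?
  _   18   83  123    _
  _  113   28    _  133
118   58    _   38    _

The 25 entries sum to 1950, so each line sums to 1950/5 = 390.
Column 2 must total 390; the given cells sum to 317, so (2,2) = 73.
Using anti-diagonal: 53 + 83 + 113 + 118 + ? → (1,5) = 390 − 367 = 23.
From row 1, 390 − (88 + 128 + 43 + 23) gives (1,4) = 108.
From column 4, 390 − (108 + 53 + 123 + 38) gives (4,4) = 68.
The remaining cell in main diagonal is (5,5) = 390 − 312 = 78.
Row 4: 113 + 28 + 68 + 133 + ? = 390, so (4,1) = 48.
Row 5 needs 390; the known cells sum to 292, so (5,3) = 98.
Column 1 needs 390; the known cells sum to 287, so (3,1) = 103.
Column 3 needs 390; the known cells sum to 252, so (2,3) = 138.
The remaining cell in row 2 is (2,5) = 390 − 297 = 93.

93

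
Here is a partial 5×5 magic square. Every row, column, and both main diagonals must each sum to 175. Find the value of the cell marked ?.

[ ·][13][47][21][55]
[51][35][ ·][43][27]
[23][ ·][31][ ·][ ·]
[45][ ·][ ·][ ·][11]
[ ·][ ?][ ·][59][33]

Row 1 must total 175; the given cells sum to 136, so (1,1) = 39.
Row 2 needs 175; the known cells sum to 156, so (2,3) = 19.
Column 1 must total 175; the given cells sum to 158, so (5,1) = 17.
Column 5: 55 + 27 + 11 + 33 + ? = 175, so (3,5) = 49.
Using main diagonal: 39 + 35 + 31 + 33 + ? → (4,4) = 175 − 138 = 37.
Anti-diagonal must total 175; the given cells sum to 146, so (4,2) = 29.
Using row 4: 45 + 29 + 37 + 11 + ? → (4,3) = 175 − 122 = 53.
The remaining cell in column 3 is (5,3) = 175 − 150 = 25.
Column 4 must total 175; the given cells sum to 160, so (3,4) = 15.
The remaining cell in row 3 is (3,2) = 175 − 118 = 57.
Row 5: 17 + 25 + 59 + 33 + ? = 175, so (5,2) = 41.

41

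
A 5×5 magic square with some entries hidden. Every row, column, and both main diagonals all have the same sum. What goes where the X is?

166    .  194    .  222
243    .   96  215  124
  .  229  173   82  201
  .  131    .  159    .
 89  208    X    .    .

117

Anti-diagonal is complete and sums to 830; that is the magic constant.
The remaining cell in row 2 is (2,2) = 830 − 678 = 152.
The remaining cell in row 3 is (3,1) = 830 − 685 = 145.
Column 1: 166 + 243 + 145 + 89 + ? = 830, so (4,1) = 187.
Column 2 must total 830; the given cells sum to 720, so (1,2) = 110.
Main diagonal must total 830; the given cells sum to 650, so (5,5) = 180.
Using row 1: 166 + 110 + 194 + 222 + ? → (1,4) = 830 − 692 = 138.
Using column 4: 138 + 215 + 82 + 159 + ? → (5,4) = 830 − 594 = 236.
From column 5, 830 − (222 + 124 + 201 + 180) gives (4,5) = 103.
Row 4 needs 830; the known cells sum to 580, so (4,3) = 250.
Row 5 must total 830; the given cells sum to 713, so (5,3) = 117.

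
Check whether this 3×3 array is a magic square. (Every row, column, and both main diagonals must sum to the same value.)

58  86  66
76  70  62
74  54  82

No — row 2 sums to 208 but anti-diagonal sums to 210.

Row 1: 58 + 86 + 66 = 210.
Row 2: 76 + 70 + 62 = 208.
Row 3: 74 + 54 + 82 = 210.
Column 1: 58 + 76 + 74 = 208.
Column 2: 86 + 70 + 54 = 210.
Column 3: 66 + 62 + 82 = 210.
Main diagonal: 58 + 70 + 82 = 210.
Anti-diagonal: 66 + 70 + 74 = 210.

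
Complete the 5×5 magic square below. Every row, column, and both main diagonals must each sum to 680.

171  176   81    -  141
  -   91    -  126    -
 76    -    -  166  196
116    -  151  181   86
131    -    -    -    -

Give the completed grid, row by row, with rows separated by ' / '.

171 176 81 111 141 / 186 91 121 126 156 / 76 106 136 166 196 / 116 146 151 181 86 / 131 161 191 96 101

Row 1 needs 680; the known cells sum to 569, so (1,4) = 111.
Row 4 needs 680; the known cells sum to 534, so (4,2) = 146.
Column 1 must total 680; the given cells sum to 494, so (2,1) = 186.
Column 4 needs 680; the known cells sum to 584, so (5,4) = 96.
Using anti-diagonal: 141 + 126 + 146 + 131 + ? → (3,3) = 680 − 544 = 136.
Using row 3: 76 + 136 + 166 + 196 + ? → (3,2) = 680 − 574 = 106.
From column 2, 680 − (176 + 91 + 106 + 146) gives (5,2) = 161.
Using main diagonal: 171 + 91 + 136 + 181 + ? → (5,5) = 680 − 579 = 101.
From row 5, 680 − (131 + 161 + 96 + 101) gives (5,3) = 191.
Column 3 needs 680; the known cells sum to 559, so (2,3) = 121.
Column 5 needs 680; the known cells sum to 524, so (2,5) = 156.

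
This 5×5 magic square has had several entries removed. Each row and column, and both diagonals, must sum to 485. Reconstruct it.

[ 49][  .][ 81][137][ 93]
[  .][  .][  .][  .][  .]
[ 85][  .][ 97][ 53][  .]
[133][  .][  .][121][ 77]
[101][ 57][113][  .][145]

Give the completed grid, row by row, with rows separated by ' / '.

Row 1: 49 + 81 + 137 + 93 + ? = 485, so (1,2) = 125.
Using row 5: 101 + 57 + 113 + 145 + ? → (5,4) = 485 − 416 = 69.
Column 1 needs 485; the known cells sum to 368, so (2,1) = 117.
The remaining cell in column 4 is (2,4) = 485 − 380 = 105.
Main diagonal must total 485; the given cells sum to 412, so (2,2) = 73.
From anti-diagonal, 485 − (93 + 105 + 97 + 101) gives (4,2) = 89.
From row 4, 485 − (133 + 89 + 121 + 77) gives (4,3) = 65.
From column 2, 485 − (125 + 73 + 89 + 57) gives (3,2) = 141.
Using column 3: 81 + 97 + 65 + 113 + ? → (2,3) = 485 − 356 = 129.
Row 2: 117 + 73 + 129 + 105 + ? = 485, so (2,5) = 61.
Row 3: 85 + 141 + 97 + 53 + ? = 485, so (3,5) = 109.

49 125 81 137 93 / 117 73 129 105 61 / 85 141 97 53 109 / 133 89 65 121 77 / 101 57 113 69 145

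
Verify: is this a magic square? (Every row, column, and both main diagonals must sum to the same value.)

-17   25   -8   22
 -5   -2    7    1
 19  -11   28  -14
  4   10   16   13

No — anti-diagonal sums to 22 but row 2 sums to 1.

Row 1: -17 + 25 + (-8) + 22 = 22.
Row 2: -5 + (-2) + 7 + 1 = 1.
Row 3: 19 + (-11) + 28 + (-14) = 22.
Row 4: 4 + 10 + 16 + 13 = 43.
Column 1: -17 + (-5) + 19 + 4 = 1.
Column 2: 25 + (-2) + (-11) + 10 = 22.
Column 3: -8 + 7 + 28 + 16 = 43.
Column 4: 22 + 1 + (-14) + 13 = 22.
Main diagonal: -17 + (-2) + 28 + 13 = 22.
Anti-diagonal: 22 + 7 + (-11) + 4 = 22.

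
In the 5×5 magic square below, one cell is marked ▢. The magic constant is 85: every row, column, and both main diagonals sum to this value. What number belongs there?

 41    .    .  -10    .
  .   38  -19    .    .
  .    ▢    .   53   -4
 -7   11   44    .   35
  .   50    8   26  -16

From row 4, 85 − (-7 + 11 + 44 + 35) gives (4,4) = 2.
From row 5, 85 − (50 + 8 + 26 + (-16)) gives (5,1) = 17.
The remaining cell in column 4 is (2,4) = 85 − 71 = 14.
Main diagonal must total 85; the given cells sum to 65, so (3,3) = 20.
The remaining cell in anti-diagonal is (1,5) = 85 − 62 = 23.
From column 3, 85 − (-19 + 20 + 44 + 8) gives (1,3) = 32.
From column 5, 85 − (23 + (-4) + 35 + (-16)) gives (2,5) = 47.
The remaining cell in row 1 is (1,2) = 85 − 86 = -1.
Row 2 needs 85; the known cells sum to 80, so (2,1) = 5.
The remaining cell in column 1 is (3,1) = 85 − 56 = 29.
The remaining cell in column 2 is (3,2) = 85 − 98 = -13.

-13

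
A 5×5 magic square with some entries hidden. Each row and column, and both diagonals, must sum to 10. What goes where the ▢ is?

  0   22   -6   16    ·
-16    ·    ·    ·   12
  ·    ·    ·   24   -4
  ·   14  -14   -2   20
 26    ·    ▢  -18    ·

10

Row 1: 0 + 22 + (-6) + 16 + ? = 10, so (1,5) = -22.
Row 4 needs 10; the known cells sum to 18, so (4,1) = -8.
Column 1 needs 10; the known cells sum to 2, so (3,1) = 8.
Column 4 needs 10; the known cells sum to 20, so (2,4) = -10.
Column 5: -22 + 12 + (-4) + 20 + ? = 10, so (5,5) = 4.
Anti-diagonal: -22 + (-10) + 14 + 26 + ? = 10, so (3,3) = 2.
Row 3: 8 + 2 + 24 + (-4) + ? = 10, so (3,2) = -20.
Using main diagonal: 0 + 2 + (-2) + 4 + ? → (2,2) = 10 − 4 = 6.
From row 2, 10 − (-16 + 6 + (-10) + 12) gives (2,3) = 18.
Column 2: 22 + 6 + (-20) + 14 + ? = 10, so (5,2) = -12.
Column 3 must total 10; the given cells sum to 0, so (5,3) = 10.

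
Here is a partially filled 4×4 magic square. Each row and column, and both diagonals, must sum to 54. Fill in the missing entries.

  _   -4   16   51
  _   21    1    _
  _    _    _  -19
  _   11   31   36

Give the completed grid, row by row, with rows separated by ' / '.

-9 -4 16 51 / 46 21 1 -14 / 41 26 6 -19 / -24 11 31 36

Row 1: -4 + 16 + 51 + ? = 54, so (1,1) = -9.
Using row 4: 11 + 31 + 36 + ? → (4,1) = 54 − 78 = -24.
The remaining cell in column 2 is (3,2) = 54 − 28 = 26.
The remaining cell in column 3 is (3,3) = 54 − 48 = 6.
The remaining cell in column 4 is (2,4) = 54 − 68 = -14.
Using row 2: 21 + 1 + (-14) + ? → (2,1) = 54 − 8 = 46.
Row 3 needs 54; the known cells sum to 13, so (3,1) = 41.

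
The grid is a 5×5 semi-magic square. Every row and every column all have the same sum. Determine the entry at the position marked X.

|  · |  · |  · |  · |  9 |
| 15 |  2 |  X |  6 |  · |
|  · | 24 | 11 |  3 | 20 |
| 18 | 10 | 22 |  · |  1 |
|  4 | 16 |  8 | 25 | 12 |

Row 5 is complete and sums to 65; that is the magic constant.
Row 3 must total 65; the given cells sum to 58, so (3,1) = 7.
Row 4 must total 65; the given cells sum to 51, so (4,4) = 14.
Column 1 must total 65; the given cells sum to 44, so (1,1) = 21.
From column 2, 65 − (2 + 24 + 10 + 16) gives (1,2) = 13.
Column 4 needs 65; the known cells sum to 48, so (1,4) = 17.
Column 5: 9 + 20 + 1 + 12 + ? = 65, so (2,5) = 23.
Using row 1: 21 + 13 + 17 + 9 + ? → (1,3) = 65 − 60 = 5.
Row 2 needs 65; the known cells sum to 46, so (2,3) = 19.

19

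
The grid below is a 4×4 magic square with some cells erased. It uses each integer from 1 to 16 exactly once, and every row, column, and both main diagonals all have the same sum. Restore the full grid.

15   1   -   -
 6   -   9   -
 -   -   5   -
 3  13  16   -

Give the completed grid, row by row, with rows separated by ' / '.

The entries are 1 through 16, which sum to 136, so each line sums to 136/4 = 34.
From row 4, 34 − (3 + 13 + 16) gives (4,4) = 2.
Column 1: 15 + 6 + 3 + ? = 34, so (3,1) = 10.
Column 3 must total 34; the given cells sum to 30, so (1,3) = 4.
From main diagonal, 34 − (15 + 5 + 2) gives (2,2) = 12.
Row 1: 15 + 1 + 4 + ? = 34, so (1,4) = 14.
From row 2, 34 − (6 + 12 + 9) gives (2,4) = 7.
The remaining cell in column 2 is (3,2) = 34 − 26 = 8.
Column 4 needs 34; the known cells sum to 23, so (3,4) = 11.

15 1 4 14 / 6 12 9 7 / 10 8 5 11 / 3 13 16 2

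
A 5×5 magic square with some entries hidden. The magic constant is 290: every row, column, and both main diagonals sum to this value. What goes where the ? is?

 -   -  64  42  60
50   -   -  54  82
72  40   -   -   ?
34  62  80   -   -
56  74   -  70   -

44

Column 1 must total 290; the given cells sum to 212, so (1,1) = 78.
From anti-diagonal, 290 − (60 + 54 + 62 + 56) gives (3,3) = 58.
Row 1 needs 290; the known cells sum to 244, so (1,2) = 46.
The remaining cell in column 2 is (2,2) = 290 − 222 = 68.
Using row 2: 50 + 68 + 54 + 82 + ? → (2,3) = 290 − 254 = 36.
Column 3: 64 + 36 + 58 + 80 + ? = 290, so (5,3) = 52.
Row 5 must total 290; the given cells sum to 252, so (5,5) = 38.
Main diagonal: 78 + 68 + 58 + 38 + ? = 290, so (4,4) = 48.
Row 4: 34 + 62 + 80 + 48 + ? = 290, so (4,5) = 66.
Column 4: 42 + 54 + 48 + 70 + ? = 290, so (3,4) = 76.
The remaining cell in column 5 is (3,5) = 290 − 246 = 44.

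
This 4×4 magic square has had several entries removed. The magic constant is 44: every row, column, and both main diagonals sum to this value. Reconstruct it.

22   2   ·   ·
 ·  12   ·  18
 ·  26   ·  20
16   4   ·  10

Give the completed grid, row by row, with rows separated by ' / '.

22 2 24 -4 / 8 12 6 18 / -2 26 0 20 / 16 4 14 10

Using row 4: 16 + 4 + 10 + ? → (4,3) = 44 − 30 = 14.
Column 4 needs 44; the known cells sum to 48, so (1,4) = -4.
Main diagonal must total 44; the given cells sum to 44, so (3,3) = 0.
The remaining cell in anti-diagonal is (2,3) = 44 − 38 = 6.
Row 1 needs 44; the known cells sum to 20, so (1,3) = 24.
Using row 2: 12 + 6 + 18 + ? → (2,1) = 44 − 36 = 8.
Row 3: 26 + 0 + 20 + ? = 44, so (3,1) = -2.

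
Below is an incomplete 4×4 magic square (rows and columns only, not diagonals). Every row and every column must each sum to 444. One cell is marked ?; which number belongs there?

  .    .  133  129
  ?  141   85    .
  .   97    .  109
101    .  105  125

Row 4: 101 + 105 + 125 + ? = 444, so (4,2) = 113.
From column 2, 444 − (141 + 97 + 113) gives (1,2) = 93.
Column 3 needs 444; the known cells sum to 323, so (3,3) = 121.
Column 4 must total 444; the given cells sum to 363, so (2,4) = 81.
The remaining cell in row 1 is (1,1) = 444 − 355 = 89.
Row 2 must total 444; the given cells sum to 307, so (2,1) = 137.

137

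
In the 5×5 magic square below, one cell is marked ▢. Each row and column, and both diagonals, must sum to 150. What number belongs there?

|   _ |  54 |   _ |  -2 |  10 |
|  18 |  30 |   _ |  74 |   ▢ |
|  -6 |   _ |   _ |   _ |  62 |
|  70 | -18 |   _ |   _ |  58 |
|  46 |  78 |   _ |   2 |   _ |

-14

Column 1: 18 + (-6) + 70 + 46 + ? = 150, so (1,1) = 22.
The remaining cell in column 2 is (3,2) = 150 − 144 = 6.
The remaining cell in anti-diagonal is (3,3) = 150 − 112 = 38.
Using row 1: 22 + 54 + (-2) + 10 + ? → (1,3) = 150 − 84 = 66.
Row 3 must total 150; the given cells sum to 100, so (3,4) = 50.
From column 4, 150 − (-2 + 74 + 50 + 2) gives (4,4) = 26.
Main diagonal needs 150; the known cells sum to 116, so (5,5) = 34.
Row 4 must total 150; the given cells sum to 136, so (4,3) = 14.
Using row 5: 46 + 78 + 2 + 34 + ? → (5,3) = 150 − 160 = -10.
Column 3: 66 + 38 + 14 + (-10) + ? = 150, so (2,3) = 42.
Column 5 must total 150; the given cells sum to 164, so (2,5) = -14.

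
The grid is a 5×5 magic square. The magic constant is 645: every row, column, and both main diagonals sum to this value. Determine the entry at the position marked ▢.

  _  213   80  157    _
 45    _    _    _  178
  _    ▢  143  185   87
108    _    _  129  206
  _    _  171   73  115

66

The remaining cell in column 4 is (2,4) = 645 − 544 = 101.
The remaining cell in column 5 is (1,5) = 645 − 586 = 59.
From row 1, 645 − (213 + 80 + 157 + 59) gives (1,1) = 136.
Using main diagonal: 136 + 143 + 129 + 115 + ? → (2,2) = 645 − 523 = 122.
Using row 2: 45 + 122 + 101 + 178 + ? → (2,3) = 645 − 446 = 199.
Column 3 must total 645; the given cells sum to 593, so (4,3) = 52.
Row 4: 108 + 52 + 129 + 206 + ? = 645, so (4,2) = 150.
Anti-diagonal: 59 + 101 + 143 + 150 + ? = 645, so (5,1) = 192.
From row 5, 645 − (192 + 171 + 73 + 115) gives (5,2) = 94.
Column 1 must total 645; the given cells sum to 481, so (3,1) = 164.
Column 2 needs 645; the known cells sum to 579, so (3,2) = 66.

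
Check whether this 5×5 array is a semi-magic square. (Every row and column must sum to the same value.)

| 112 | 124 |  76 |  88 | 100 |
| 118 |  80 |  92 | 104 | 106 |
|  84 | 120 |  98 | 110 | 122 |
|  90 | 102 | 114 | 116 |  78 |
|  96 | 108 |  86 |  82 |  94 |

Row 1: 112 + 124 + 76 + 88 + 100 = 500.
Row 2: 118 + 80 + 92 + 104 + 106 = 500.
Row 3: 84 + 120 + 98 + 110 + 122 = 534.
Row 4: 90 + 102 + 114 + 116 + 78 = 500.
Row 5: 96 + 108 + 86 + 82 + 94 = 466.
Column 1: 112 + 118 + 84 + 90 + 96 = 500.
Column 2: 124 + 80 + 120 + 102 + 108 = 534.
Column 3: 76 + 92 + 98 + 114 + 86 = 466.
Column 4: 88 + 104 + 110 + 116 + 82 = 500.
Column 5: 100 + 106 + 122 + 78 + 94 = 500.

No — column 3 sums to 466 but column 5 sums to 500.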